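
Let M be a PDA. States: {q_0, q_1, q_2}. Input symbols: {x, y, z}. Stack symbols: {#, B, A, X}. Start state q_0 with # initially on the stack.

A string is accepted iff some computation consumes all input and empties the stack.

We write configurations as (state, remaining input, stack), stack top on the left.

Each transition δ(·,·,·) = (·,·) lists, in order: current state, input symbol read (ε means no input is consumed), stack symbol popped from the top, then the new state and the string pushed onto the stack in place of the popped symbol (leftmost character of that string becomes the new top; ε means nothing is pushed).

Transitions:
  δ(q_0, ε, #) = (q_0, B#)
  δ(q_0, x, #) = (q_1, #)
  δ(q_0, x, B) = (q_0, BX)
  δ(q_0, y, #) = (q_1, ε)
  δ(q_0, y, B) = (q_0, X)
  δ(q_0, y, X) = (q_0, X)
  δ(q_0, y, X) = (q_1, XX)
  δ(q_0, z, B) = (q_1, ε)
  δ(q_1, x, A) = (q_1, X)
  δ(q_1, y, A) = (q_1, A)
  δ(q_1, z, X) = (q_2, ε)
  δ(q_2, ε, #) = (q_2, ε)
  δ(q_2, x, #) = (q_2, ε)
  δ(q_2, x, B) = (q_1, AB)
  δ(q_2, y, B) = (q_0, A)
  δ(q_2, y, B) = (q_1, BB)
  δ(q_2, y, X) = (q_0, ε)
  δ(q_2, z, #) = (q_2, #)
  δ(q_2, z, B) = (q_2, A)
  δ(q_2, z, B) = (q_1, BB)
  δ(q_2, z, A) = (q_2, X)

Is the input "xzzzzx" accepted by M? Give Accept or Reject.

One accepting computation: (q_0, xzzzzx, #) ⊢ (q_0, xzzzzx, B#) ⊢ (q_0, zzzzx, BX#) ⊢ (q_1, zzzx, X#) ⊢ (q_2, zzx, #) ⊢ (q_2, zx, #) ⊢ (q_2, x, #) ⊢ (q_2, ε, ε)
All input consumed and the stack is empty.

Accept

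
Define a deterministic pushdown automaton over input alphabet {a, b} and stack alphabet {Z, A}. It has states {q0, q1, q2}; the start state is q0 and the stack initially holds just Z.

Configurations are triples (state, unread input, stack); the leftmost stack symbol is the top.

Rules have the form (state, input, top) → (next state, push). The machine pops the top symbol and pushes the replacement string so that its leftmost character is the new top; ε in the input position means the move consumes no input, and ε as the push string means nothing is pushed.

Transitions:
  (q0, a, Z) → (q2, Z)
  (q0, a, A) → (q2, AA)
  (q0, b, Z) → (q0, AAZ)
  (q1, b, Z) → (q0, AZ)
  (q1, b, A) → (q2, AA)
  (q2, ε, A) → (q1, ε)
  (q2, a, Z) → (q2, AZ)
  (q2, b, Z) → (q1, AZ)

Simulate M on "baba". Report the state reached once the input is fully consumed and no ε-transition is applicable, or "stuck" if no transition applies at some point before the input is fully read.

stuck

(q0, baba, Z)
  read b, top Z: go to q0, push AAZ → (q0, aba, AAZ)
  read a, top A: go to q2, push AA → (q2, ba, AAAZ)
  ε-move, top A: go to q1, push ε → (q1, ba, AAZ)
  read b, top A: go to q2, push AA → (q2, a, AAAZ)
  ε-move, top A: go to q1, push ε → (q1, a, AAZ)
No transition for (q1, a, top A); M blocks with input a remaining.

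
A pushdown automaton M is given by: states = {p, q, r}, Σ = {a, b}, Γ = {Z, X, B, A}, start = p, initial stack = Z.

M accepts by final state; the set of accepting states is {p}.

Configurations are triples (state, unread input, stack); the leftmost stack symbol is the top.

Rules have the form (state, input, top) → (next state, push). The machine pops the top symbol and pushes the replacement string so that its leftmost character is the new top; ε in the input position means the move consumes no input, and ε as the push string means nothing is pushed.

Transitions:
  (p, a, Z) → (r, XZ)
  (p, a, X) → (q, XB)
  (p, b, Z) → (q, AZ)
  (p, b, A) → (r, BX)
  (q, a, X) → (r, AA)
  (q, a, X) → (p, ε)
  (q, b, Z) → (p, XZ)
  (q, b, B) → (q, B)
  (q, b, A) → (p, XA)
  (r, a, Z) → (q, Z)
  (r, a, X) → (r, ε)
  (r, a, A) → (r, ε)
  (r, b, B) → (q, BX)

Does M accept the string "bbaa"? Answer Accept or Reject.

Accept

One accepting computation: (p, bbaa, Z) ⊢ (q, baa, AZ) ⊢ (p, aa, XAZ) ⊢ (q, a, XBAZ) ⊢ (p, ε, BAZ)
All input consumed and state p ∈ F.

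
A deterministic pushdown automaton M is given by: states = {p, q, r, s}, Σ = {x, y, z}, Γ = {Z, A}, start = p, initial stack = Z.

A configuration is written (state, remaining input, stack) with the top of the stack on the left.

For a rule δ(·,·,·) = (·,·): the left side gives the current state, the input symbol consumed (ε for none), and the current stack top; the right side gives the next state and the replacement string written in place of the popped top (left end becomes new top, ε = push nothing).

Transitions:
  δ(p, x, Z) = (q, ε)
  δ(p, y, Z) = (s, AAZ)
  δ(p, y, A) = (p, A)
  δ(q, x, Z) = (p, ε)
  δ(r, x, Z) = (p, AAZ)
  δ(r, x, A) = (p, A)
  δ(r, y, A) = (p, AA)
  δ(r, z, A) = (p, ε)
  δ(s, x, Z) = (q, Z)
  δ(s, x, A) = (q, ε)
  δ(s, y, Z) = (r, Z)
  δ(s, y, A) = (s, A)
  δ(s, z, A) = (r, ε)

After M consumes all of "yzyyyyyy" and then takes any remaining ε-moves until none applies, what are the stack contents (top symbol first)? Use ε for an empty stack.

(p, yzyyyyyy, Z) ⊢ (s, zyyyyyy, AAZ) ⊢ (r, yyyyyy, AZ) ⊢ (p, yyyyy, AAZ) ⊢ (p, yyyy, AAZ) ⊢ (p, yyy, AAZ) ⊢ (p, yy, AAZ) ⊢ (p, y, AAZ) ⊢ (p, ε, AAZ)
All input consumed in state p with stack AAZ.

AAZ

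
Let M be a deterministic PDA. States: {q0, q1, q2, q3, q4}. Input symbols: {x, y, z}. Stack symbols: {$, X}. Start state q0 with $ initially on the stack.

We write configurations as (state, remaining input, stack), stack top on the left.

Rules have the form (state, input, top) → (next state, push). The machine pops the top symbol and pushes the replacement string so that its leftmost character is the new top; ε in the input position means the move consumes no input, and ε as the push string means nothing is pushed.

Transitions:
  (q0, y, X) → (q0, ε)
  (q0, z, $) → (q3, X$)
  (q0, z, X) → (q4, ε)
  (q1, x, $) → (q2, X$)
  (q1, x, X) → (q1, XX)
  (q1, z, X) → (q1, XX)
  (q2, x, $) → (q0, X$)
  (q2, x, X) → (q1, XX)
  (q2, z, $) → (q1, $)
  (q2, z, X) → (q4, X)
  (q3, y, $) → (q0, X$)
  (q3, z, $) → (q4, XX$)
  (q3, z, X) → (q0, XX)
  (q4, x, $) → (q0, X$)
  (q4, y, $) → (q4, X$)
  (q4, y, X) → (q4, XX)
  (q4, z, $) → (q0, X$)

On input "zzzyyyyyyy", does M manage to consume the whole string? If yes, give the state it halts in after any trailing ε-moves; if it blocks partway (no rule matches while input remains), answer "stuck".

q4

(q0, zzzyyyyyyy, $) ⊢ (q3, zzyyyyyyy, X$) ⊢ (q0, zyyyyyyy, XX$) ⊢ (q4, yyyyyyy, X$) ⊢ (q4, yyyyyy, XX$) ⊢ (q4, yyyyy, XXX$) ⊢ (q4, yyyy, XXXX$) ⊢ (q4, yyy, XXXXX$) ⊢ (q4, yy, XXXXXX$) ⊢ (q4, y, XXXXXXX$) ⊢ (q4, ε, XXXXXXXX$)
All input consumed; M is in state q4.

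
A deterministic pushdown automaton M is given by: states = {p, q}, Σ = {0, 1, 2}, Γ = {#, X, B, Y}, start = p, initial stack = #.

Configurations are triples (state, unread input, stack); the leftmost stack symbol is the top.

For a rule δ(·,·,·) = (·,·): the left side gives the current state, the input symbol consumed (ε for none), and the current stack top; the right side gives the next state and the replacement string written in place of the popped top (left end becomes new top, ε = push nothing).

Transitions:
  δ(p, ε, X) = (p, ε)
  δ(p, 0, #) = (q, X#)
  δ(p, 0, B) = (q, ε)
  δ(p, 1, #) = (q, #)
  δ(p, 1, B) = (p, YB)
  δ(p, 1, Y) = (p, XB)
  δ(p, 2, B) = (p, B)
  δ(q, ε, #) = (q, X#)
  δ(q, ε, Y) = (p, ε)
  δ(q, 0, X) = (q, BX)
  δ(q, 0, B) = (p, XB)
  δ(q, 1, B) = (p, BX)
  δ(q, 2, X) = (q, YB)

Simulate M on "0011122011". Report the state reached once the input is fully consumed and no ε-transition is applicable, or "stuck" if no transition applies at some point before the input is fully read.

p

(p, 0011122011, #)
  read 0, top #: go to q, push X# → (q, 011122011, X#)
  read 0, top X: go to q, push BX → (q, 11122011, BX#)
  read 1, top B: go to p, push BX → (p, 1122011, BXX#)
  read 1, top B: go to p, push YB → (p, 122011, YBXX#)
  read 1, top Y: go to p, push XB → (p, 22011, XBBXX#)
  ε-move, top X: go to p, push ε → (p, 22011, BBXX#)
  read 2, top B: go to p, push B → (p, 2011, BBXX#)
  read 2, top B: go to p, push B → (p, 011, BBXX#)
  read 0, top B: go to q, push ε → (q, 11, BXX#)
  read 1, top B: go to p, push BX → (p, 1, BXXX#)
  read 1, top B: go to p, push YB → (p, ε, YBXXX#)
All input consumed; M is in state p.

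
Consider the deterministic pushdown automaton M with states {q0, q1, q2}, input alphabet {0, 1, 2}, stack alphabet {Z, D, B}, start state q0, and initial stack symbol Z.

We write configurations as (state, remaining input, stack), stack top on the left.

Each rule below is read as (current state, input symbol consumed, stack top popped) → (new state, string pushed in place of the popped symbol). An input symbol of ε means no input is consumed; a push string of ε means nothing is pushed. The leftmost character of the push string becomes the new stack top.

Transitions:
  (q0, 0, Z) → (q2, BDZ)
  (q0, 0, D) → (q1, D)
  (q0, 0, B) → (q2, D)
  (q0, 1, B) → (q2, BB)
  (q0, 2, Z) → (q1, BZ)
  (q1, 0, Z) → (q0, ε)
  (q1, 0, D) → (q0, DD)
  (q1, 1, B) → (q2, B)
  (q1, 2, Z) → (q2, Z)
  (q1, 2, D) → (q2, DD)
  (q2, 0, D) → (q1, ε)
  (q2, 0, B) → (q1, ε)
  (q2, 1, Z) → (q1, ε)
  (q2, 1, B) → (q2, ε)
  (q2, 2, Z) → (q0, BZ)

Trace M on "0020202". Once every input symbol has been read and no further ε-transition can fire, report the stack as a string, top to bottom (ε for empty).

(q0, 0020202, Z) ⊢ (q2, 020202, BDZ) ⊢ (q1, 20202, DZ) ⊢ (q2, 0202, DDZ) ⊢ (q1, 202, DZ) ⊢ (q2, 02, DDZ) ⊢ (q1, 2, DZ) ⊢ (q2, ε, DDZ)
All input consumed in state q2 with stack DDZ.

DDZ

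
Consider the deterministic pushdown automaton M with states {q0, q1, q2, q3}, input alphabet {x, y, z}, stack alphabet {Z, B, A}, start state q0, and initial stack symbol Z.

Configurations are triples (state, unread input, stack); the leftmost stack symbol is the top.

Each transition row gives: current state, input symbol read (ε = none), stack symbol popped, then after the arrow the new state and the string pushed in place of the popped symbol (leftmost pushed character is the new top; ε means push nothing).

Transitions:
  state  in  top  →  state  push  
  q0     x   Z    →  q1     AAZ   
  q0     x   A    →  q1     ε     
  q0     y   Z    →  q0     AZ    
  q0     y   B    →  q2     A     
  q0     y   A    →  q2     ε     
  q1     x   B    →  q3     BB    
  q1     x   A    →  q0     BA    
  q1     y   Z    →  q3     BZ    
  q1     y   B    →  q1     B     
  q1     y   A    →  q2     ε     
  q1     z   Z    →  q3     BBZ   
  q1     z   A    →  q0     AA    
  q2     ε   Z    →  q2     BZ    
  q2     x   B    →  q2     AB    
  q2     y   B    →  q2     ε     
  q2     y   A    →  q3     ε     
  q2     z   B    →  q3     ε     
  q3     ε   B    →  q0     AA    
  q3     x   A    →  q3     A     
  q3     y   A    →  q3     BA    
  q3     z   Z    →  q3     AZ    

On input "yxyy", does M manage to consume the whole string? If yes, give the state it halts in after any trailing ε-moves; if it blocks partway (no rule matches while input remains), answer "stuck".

q2

(q0, yxyy, Z) ⊢ (q0, xyy, AZ) ⊢ (q1, yy, Z) ⊢ (q3, y, BZ) ⊢ (q0, y, AAZ) ⊢ (q2, ε, AZ)
All input consumed; M is in state q2.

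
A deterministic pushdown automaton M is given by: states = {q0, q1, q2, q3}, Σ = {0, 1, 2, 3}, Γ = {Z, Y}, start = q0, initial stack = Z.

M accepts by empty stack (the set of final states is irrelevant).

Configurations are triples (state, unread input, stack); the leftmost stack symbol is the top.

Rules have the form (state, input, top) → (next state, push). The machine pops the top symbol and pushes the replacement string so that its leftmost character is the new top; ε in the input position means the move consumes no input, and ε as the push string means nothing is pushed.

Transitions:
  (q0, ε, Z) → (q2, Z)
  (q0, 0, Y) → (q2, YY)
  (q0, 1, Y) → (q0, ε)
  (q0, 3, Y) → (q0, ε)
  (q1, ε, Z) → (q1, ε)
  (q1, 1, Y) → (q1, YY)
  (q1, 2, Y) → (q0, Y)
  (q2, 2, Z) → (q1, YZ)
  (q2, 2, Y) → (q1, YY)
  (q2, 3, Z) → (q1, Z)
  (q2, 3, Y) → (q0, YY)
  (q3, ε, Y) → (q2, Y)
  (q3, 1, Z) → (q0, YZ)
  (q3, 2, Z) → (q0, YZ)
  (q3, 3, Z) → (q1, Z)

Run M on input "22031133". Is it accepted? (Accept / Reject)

(q0, 22031133, Z) ⊢ (q2, 22031133, Z) ⊢ (q1, 2031133, YZ) ⊢ (q0, 031133, YZ) ⊢ (q2, 31133, YYZ) ⊢ (q0, 1133, YYYZ) ⊢ (q0, 133, YYZ) ⊢ (q0, 33, YZ) ⊢ (q0, 3, Z) ⊢ (q2, 3, Z) ⊢ (q1, ε, Z) ⊢ (q1, ε, ε)
All input consumed and the stack is empty.

Accept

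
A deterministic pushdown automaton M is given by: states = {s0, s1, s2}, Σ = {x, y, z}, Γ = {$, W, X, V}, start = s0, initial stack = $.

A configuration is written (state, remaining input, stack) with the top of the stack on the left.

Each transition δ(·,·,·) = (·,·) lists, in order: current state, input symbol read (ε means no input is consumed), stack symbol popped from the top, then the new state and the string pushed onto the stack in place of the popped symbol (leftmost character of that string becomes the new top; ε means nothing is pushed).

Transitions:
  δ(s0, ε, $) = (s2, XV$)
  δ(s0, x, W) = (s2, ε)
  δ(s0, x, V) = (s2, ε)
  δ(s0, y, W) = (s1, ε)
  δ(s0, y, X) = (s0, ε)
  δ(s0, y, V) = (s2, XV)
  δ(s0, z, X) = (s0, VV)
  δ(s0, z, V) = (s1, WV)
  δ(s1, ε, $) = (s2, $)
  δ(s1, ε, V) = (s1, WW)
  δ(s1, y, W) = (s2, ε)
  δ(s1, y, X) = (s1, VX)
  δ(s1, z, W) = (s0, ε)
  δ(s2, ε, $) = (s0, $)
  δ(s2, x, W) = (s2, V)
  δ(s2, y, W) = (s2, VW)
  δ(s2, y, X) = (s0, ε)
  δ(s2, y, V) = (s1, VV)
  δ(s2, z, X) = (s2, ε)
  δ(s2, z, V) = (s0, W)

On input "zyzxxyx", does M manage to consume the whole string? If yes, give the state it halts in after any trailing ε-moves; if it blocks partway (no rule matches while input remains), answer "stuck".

stuck

(s0, zyzxxyx, $) ⊢ (s2, zyzxxyx, XV$) ⊢ (s2, yzxxyx, V$) ⊢ (s1, zxxyx, VV$) ⊢ (s1, zxxyx, WWV$) ⊢ (s0, xxyx, WV$) ⊢ (s2, xyx, V$)
No transition for (s2, x, top V); M blocks with input xyx remaining.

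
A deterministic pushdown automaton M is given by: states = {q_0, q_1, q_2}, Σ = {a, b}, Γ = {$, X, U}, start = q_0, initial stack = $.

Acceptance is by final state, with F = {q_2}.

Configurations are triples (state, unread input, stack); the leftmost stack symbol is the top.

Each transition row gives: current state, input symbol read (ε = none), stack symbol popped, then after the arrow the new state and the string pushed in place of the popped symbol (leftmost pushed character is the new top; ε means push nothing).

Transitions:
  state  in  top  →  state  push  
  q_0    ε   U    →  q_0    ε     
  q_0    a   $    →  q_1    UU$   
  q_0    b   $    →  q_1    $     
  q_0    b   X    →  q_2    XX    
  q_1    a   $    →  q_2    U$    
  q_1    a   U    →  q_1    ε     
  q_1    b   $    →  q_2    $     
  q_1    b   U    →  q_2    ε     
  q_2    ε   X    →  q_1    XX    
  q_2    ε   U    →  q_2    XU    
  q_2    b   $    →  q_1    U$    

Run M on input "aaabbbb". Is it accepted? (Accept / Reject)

Reject

(q_0, aaabbbb, $)
  read a, top $: go to q_1, push UU$ → (q_1, aabbbb, UU$)
  read a, top U: go to q_1, push ε → (q_1, abbbb, U$)
  read a, top U: go to q_1, push ε → (q_1, bbbb, $)
  read b, top $: go to q_2, push $ → (q_2, bbb, $)
  read b, top $: go to q_1, push U$ → (q_1, bb, U$)
  read b, top U: go to q_2, push ε → (q_2, b, $)
  read b, top $: go to q_1, push U$ → (q_1, ε, U$)
All input consumed; state q_1 ∉ F and no further ε-move applies.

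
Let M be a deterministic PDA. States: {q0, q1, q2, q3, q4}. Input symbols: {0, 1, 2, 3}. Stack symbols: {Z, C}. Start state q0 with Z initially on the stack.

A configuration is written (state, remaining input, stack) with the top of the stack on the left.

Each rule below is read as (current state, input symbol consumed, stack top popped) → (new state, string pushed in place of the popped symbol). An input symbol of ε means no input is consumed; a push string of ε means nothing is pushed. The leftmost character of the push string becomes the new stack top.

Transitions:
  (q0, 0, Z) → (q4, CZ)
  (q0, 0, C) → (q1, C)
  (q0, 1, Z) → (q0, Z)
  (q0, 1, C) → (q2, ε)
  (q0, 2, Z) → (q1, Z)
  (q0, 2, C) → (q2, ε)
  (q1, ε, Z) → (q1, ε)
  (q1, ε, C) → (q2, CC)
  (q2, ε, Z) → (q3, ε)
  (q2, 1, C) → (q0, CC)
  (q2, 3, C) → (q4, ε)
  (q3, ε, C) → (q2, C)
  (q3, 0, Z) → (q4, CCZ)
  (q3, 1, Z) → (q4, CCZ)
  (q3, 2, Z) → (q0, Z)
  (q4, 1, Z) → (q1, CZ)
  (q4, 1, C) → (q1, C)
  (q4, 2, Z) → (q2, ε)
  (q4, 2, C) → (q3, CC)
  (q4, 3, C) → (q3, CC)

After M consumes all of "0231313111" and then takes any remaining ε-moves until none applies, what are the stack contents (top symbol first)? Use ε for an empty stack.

(q0, 0231313111, Z)
  read 0, top Z: go to q4, push CZ → (q4, 231313111, CZ)
  read 2, top C: go to q3, push CC → (q3, 31313111, CCZ)
  ε-move, top C: go to q2, push C → (q2, 31313111, CCZ)
  read 3, top C: go to q4, push ε → (q4, 1313111, CZ)
  read 1, top C: go to q1, push C → (q1, 313111, CZ)
  ε-move, top C: go to q2, push CC → (q2, 313111, CCZ)
  read 3, top C: go to q4, push ε → (q4, 13111, CZ)
  read 1, top C: go to q1, push C → (q1, 3111, CZ)
  ε-move, top C: go to q2, push CC → (q2, 3111, CCZ)
  read 3, top C: go to q4, push ε → (q4, 111, CZ)
  read 1, top C: go to q1, push C → (q1, 11, CZ)
  ε-move, top C: go to q2, push CC → (q2, 11, CCZ)
  read 1, top C: go to q0, push CC → (q0, 1, CCCZ)
  read 1, top C: go to q2, push ε → (q2, ε, CCZ)
All input consumed in state q2 with stack CCZ.

CCZ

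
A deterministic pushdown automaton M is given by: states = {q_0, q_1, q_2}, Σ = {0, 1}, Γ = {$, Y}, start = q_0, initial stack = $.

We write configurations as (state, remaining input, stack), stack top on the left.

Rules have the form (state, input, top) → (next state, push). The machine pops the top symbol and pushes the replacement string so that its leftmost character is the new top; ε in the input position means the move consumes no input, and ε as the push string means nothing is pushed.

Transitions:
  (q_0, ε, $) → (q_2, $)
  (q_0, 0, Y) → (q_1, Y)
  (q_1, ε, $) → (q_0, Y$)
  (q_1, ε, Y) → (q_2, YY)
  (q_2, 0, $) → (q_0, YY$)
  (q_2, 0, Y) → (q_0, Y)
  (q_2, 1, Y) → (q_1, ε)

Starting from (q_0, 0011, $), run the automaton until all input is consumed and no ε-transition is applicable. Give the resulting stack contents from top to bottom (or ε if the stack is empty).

(q_0, 0011, $)
  ε-move, top $: go to q_2, push $ → (q_2, 0011, $)
  read 0, top $: go to q_0, push YY$ → (q_0, 011, YY$)
  read 0, top Y: go to q_1, push Y → (q_1, 11, YY$)
  ε-move, top Y: go to q_2, push YY → (q_2, 11, YYY$)
  read 1, top Y: go to q_1, push ε → (q_1, 1, YY$)
  ε-move, top Y: go to q_2, push YY → (q_2, 1, YYY$)
  read 1, top Y: go to q_1, push ε → (q_1, ε, YY$)
  ε-move, top Y: go to q_2, push YY → (q_2, ε, YYY$)
All input consumed in state q_2 with stack YYY$.

YYY$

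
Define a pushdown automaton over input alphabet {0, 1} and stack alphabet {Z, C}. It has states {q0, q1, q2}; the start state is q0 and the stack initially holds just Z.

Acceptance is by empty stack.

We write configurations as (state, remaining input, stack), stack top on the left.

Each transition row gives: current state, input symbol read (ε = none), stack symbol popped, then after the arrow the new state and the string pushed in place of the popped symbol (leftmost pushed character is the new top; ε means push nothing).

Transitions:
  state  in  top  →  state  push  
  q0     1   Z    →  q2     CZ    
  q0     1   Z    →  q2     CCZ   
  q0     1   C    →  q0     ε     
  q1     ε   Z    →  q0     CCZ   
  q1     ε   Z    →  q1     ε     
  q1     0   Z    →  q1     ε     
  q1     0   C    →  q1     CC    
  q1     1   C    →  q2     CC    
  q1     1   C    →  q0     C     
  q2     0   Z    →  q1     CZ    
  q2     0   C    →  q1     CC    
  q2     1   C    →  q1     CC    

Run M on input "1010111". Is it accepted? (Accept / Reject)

Reject

No computation consumes all input and empties the stack.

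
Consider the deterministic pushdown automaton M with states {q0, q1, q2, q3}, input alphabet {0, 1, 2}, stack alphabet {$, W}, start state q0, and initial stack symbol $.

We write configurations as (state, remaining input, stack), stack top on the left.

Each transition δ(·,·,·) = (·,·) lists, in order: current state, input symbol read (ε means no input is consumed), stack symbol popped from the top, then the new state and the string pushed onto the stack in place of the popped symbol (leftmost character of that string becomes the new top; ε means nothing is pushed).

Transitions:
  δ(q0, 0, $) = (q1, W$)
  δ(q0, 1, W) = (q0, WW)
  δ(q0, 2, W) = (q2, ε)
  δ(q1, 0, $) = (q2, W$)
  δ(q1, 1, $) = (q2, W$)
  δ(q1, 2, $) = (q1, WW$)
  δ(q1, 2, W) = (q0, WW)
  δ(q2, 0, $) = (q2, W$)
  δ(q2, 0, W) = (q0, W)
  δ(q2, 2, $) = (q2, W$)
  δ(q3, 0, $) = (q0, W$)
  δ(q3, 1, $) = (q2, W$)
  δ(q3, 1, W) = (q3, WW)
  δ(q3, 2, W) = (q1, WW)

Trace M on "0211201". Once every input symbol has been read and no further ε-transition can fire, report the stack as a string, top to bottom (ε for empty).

(q0, 0211201, $)
  read 0, top $: go to q1, push W$ → (q1, 211201, W$)
  read 2, top W: go to q0, push WW → (q0, 11201, WW$)
  read 1, top W: go to q0, push WW → (q0, 1201, WWW$)
  read 1, top W: go to q0, push WW → (q0, 201, WWWW$)
  read 2, top W: go to q2, push ε → (q2, 01, WWW$)
  read 0, top W: go to q0, push W → (q0, 1, WWW$)
  read 1, top W: go to q0, push WW → (q0, ε, WWWW$)
All input consumed in state q0 with stack WWWW$.

WWWW$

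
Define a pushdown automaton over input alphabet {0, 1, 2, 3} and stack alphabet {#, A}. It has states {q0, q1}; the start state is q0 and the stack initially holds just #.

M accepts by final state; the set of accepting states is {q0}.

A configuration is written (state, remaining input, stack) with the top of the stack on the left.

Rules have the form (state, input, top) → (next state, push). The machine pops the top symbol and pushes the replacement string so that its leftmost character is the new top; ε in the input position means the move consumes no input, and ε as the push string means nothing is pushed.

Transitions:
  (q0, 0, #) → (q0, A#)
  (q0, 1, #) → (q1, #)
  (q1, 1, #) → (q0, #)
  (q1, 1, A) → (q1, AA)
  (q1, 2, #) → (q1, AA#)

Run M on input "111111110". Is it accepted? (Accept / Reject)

Accept

One accepting computation: (q0, 111111110, #) ⊢ (q1, 11111110, #) ⊢ (q0, 1111110, #) ⊢ (q1, 111110, #) ⊢ (q0, 11110, #) ⊢ (q1, 1110, #) ⊢ (q0, 110, #) ⊢ (q1, 10, #) ⊢ (q0, 0, #) ⊢ (q0, ε, A#)
All input consumed and state q0 ∈ F.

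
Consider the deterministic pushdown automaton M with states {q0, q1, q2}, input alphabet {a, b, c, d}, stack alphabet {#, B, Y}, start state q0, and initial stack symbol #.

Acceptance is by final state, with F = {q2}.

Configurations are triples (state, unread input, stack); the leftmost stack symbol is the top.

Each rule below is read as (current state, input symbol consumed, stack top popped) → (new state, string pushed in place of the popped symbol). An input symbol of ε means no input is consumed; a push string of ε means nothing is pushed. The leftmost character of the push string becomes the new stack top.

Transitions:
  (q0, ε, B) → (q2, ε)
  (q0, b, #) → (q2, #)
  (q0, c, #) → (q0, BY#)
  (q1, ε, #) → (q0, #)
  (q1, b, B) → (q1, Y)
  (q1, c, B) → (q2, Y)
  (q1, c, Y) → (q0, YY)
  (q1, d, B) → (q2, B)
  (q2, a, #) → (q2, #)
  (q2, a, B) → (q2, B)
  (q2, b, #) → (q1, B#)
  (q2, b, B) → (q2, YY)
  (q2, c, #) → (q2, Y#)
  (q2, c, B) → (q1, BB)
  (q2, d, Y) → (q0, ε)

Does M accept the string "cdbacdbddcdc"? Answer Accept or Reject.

(q0, cdbacdbddcdc, #)
  read c, top #: go to q0, push BY# → (q0, dbacdbddcdc, BY#)
  ε-move, top B: go to q2, push ε → (q2, dbacdbddcdc, Y#)
  read d, top Y: go to q0, push ε → (q0, bacdbddcdc, #)
  read b, top #: go to q2, push # → (q2, acdbddcdc, #)
  read a, top #: go to q2, push # → (q2, cdbddcdc, #)
  read c, top #: go to q2, push Y# → (q2, dbddcdc, Y#)
  read d, top Y: go to q0, push ε → (q0, bddcdc, #)
  read b, top #: go to q2, push # → (q2, ddcdc, #)
No transition applies at (q2, ddcdc, #); input not fully consumed.

Reject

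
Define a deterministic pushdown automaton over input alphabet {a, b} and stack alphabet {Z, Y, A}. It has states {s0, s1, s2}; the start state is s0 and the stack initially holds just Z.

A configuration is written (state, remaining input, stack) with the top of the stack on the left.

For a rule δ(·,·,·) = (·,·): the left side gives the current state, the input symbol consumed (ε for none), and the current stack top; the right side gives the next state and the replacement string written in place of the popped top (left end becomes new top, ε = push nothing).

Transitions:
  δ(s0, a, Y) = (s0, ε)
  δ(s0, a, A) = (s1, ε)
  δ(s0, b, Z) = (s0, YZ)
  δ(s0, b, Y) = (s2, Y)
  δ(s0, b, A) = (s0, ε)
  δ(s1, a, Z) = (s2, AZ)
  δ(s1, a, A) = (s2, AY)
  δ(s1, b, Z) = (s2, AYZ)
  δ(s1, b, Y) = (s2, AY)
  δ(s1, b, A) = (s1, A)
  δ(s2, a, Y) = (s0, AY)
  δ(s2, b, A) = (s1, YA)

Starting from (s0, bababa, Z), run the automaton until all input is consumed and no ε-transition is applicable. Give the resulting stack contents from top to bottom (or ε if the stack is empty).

Z

(s0, bababa, Z)
  read b, top Z: go to s0, push YZ → (s0, ababa, YZ)
  read a, top Y: go to s0, push ε → (s0, baba, Z)
  read b, top Z: go to s0, push YZ → (s0, aba, YZ)
  read a, top Y: go to s0, push ε → (s0, ba, Z)
  read b, top Z: go to s0, push YZ → (s0, a, YZ)
  read a, top Y: go to s0, push ε → (s0, ε, Z)
All input consumed in state s0 with stack Z.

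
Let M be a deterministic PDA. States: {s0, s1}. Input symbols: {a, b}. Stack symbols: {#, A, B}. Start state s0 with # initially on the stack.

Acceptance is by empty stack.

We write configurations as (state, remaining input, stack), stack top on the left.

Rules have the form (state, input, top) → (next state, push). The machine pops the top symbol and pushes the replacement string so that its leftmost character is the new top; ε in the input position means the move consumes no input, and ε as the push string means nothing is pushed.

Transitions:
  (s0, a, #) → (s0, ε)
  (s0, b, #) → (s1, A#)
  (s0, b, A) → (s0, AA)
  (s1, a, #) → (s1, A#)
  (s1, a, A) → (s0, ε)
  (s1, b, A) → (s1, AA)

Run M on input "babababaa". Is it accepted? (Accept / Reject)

Accept

(s0, babababaa, #)
  read b, top #: go to s1, push A# → (s1, abababaa, A#)
  read a, top A: go to s0, push ε → (s0, bababaa, #)
  read b, top #: go to s1, push A# → (s1, ababaa, A#)
  read a, top A: go to s0, push ε → (s0, babaa, #)
  read b, top #: go to s1, push A# → (s1, abaa, A#)
  read a, top A: go to s0, push ε → (s0, baa, #)
  read b, top #: go to s1, push A# → (s1, aa, A#)
  read a, top A: go to s0, push ε → (s0, a, #)
  read a, top #: go to s0, push ε → (s0, ε, ε)
All input consumed and the stack is empty.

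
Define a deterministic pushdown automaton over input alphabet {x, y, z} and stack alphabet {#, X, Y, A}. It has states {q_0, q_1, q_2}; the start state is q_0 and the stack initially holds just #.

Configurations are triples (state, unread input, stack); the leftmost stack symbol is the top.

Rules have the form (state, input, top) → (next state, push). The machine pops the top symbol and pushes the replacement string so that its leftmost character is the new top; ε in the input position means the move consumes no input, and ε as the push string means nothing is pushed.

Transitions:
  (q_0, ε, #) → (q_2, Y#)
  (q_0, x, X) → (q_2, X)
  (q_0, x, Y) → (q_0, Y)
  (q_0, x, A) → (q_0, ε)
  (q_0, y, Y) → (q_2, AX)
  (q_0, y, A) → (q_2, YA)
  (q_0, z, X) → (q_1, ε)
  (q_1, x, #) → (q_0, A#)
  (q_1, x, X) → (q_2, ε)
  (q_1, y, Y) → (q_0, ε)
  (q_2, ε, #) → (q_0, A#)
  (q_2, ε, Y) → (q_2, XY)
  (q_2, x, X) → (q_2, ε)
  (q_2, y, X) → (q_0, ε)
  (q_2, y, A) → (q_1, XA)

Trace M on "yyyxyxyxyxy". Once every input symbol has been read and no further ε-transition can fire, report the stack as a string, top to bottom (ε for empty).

(q_0, yyyxyxyxyxy, #) ⊢ (q_2, yyyxyxyxyxy, Y#) ⊢ (q_2, yyyxyxyxyxy, XY#) ⊢ (q_0, yyxyxyxyxy, Y#) ⊢ (q_2, yxyxyxyxy, AX#) ⊢ (q_1, xyxyxyxy, XAX#) ⊢ (q_2, yxyxyxy, AX#) ⊢ (q_1, xyxyxy, XAX#) ⊢ (q_2, yxyxy, AX#) ⊢ (q_1, xyxy, XAX#) ⊢ (q_2, yxy, AX#) ⊢ (q_1, xy, XAX#) ⊢ (q_2, y, AX#) ⊢ (q_1, ε, XAX#)
All input consumed in state q_1 with stack XAX#.

XAX#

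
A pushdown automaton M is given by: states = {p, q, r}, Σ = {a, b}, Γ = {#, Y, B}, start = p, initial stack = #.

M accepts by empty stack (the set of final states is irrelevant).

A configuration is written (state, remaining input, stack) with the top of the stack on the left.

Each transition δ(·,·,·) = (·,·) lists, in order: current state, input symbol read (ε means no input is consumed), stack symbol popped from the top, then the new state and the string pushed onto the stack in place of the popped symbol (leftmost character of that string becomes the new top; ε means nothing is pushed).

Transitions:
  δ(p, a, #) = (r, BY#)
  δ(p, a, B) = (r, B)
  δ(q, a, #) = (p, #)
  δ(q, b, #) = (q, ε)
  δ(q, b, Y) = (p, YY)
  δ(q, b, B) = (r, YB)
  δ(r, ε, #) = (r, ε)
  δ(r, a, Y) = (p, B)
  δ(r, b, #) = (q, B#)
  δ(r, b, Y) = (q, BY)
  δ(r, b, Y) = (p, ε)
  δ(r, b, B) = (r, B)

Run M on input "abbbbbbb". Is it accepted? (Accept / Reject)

Reject

No computation consumes all input and empties the stack.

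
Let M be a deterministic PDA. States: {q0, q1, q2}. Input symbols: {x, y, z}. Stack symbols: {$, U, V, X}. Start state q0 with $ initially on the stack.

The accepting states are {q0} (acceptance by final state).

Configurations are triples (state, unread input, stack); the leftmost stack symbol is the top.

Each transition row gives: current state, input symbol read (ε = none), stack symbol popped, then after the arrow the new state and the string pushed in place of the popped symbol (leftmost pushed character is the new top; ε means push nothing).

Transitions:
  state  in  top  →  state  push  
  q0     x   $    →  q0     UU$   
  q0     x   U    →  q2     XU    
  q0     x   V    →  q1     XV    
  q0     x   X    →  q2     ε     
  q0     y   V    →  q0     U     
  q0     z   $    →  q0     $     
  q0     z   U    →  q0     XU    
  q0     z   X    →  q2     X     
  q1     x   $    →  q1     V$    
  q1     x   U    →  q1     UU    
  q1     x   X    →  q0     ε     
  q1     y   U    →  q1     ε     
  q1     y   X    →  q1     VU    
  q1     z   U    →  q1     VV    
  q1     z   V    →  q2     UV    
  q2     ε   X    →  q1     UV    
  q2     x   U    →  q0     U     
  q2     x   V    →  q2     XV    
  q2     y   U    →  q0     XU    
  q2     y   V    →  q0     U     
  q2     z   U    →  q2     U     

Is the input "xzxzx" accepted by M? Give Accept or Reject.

Accept

(q0, xzxzx, $) ⊢ (q0, zxzx, UU$) ⊢ (q0, xzx, XUU$) ⊢ (q2, zx, UU$) ⊢ (q2, x, UU$) ⊢ (q0, ε, UU$)
All input consumed; state q0 ∈ F.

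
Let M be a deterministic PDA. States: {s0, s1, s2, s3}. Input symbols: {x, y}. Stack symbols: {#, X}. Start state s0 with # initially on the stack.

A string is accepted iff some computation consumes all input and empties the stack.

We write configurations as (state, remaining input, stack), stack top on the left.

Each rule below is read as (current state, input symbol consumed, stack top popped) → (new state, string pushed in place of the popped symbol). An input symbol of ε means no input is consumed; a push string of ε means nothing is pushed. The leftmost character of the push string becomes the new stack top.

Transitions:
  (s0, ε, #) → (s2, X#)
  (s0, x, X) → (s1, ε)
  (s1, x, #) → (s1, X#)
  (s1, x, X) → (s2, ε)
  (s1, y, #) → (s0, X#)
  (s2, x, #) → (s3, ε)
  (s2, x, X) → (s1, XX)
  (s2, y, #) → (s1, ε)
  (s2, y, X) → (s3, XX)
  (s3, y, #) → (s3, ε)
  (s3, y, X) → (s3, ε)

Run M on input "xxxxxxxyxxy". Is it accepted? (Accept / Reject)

Reject

(s0, xxxxxxxyxxy, #)
  ε-move, top #: go to s2, push X# → (s2, xxxxxxxyxxy, X#)
  read x, top X: go to s1, push XX → (s1, xxxxxxyxxy, XX#)
  read x, top X: go to s2, push ε → (s2, xxxxxyxxy, X#)
  read x, top X: go to s1, push XX → (s1, xxxxyxxy, XX#)
  read x, top X: go to s2, push ε → (s2, xxxyxxy, X#)
  read x, top X: go to s1, push XX → (s1, xxyxxy, XX#)
  read x, top X: go to s2, push ε → (s2, xyxxy, X#)
  read x, top X: go to s1, push XX → (s1, yxxy, XX#)
No transition applies at (s1, yxxy, XX#); input not fully consumed.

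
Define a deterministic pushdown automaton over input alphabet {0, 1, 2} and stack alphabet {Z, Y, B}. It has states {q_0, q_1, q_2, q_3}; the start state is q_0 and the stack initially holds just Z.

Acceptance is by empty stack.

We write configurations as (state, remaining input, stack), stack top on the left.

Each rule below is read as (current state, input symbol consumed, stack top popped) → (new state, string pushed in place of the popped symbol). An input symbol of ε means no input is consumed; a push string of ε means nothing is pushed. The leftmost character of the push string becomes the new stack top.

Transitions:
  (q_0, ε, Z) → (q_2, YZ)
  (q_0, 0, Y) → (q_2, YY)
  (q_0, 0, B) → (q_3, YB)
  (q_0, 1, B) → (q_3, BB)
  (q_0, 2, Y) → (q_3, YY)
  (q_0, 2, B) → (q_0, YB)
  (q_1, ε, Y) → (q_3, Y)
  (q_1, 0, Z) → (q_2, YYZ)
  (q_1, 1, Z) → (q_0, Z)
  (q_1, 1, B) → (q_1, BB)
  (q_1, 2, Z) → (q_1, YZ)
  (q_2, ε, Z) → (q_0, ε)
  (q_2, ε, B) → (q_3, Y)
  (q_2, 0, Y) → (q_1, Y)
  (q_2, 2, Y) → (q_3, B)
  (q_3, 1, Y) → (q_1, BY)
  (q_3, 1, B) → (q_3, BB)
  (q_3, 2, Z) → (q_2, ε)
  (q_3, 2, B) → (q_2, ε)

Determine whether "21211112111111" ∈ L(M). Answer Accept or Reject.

Reject

(q_0, 21211112111111, Z) ⊢ (q_2, 21211112111111, YZ) ⊢ (q_3, 1211112111111, BZ) ⊢ (q_3, 211112111111, BBZ) ⊢ (q_2, 11112111111, BZ) ⊢ (q_3, 11112111111, YZ) ⊢ (q_1, 1112111111, BYZ) ⊢ (q_1, 112111111, BBYZ) ⊢ (q_1, 12111111, BBBYZ) ⊢ (q_1, 2111111, BBBBYZ)
No transition applies at (q_1, 2111111, BBBBYZ); input not fully consumed.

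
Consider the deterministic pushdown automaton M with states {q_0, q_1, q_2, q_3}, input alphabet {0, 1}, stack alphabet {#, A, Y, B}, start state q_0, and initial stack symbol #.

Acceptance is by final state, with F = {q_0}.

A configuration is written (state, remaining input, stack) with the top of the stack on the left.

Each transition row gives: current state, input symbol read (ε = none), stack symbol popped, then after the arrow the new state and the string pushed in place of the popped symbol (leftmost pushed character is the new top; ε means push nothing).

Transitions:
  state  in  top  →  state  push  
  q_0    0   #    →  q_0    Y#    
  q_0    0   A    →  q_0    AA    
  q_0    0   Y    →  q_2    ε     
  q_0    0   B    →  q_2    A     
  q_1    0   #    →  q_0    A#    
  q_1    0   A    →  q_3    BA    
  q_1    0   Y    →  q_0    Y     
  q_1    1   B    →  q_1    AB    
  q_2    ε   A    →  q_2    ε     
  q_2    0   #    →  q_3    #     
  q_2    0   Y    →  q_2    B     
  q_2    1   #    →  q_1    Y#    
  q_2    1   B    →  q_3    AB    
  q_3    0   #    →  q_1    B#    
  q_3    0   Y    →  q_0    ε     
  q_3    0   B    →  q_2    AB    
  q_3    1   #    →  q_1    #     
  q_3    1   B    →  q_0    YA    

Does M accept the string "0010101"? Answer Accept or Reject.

Reject

(q_0, 0010101, #) ⊢ (q_0, 010101, Y#) ⊢ (q_2, 10101, #) ⊢ (q_1, 0101, Y#) ⊢ (q_0, 101, Y#)
No transition applies at (q_0, 101, Y#); input not fully consumed.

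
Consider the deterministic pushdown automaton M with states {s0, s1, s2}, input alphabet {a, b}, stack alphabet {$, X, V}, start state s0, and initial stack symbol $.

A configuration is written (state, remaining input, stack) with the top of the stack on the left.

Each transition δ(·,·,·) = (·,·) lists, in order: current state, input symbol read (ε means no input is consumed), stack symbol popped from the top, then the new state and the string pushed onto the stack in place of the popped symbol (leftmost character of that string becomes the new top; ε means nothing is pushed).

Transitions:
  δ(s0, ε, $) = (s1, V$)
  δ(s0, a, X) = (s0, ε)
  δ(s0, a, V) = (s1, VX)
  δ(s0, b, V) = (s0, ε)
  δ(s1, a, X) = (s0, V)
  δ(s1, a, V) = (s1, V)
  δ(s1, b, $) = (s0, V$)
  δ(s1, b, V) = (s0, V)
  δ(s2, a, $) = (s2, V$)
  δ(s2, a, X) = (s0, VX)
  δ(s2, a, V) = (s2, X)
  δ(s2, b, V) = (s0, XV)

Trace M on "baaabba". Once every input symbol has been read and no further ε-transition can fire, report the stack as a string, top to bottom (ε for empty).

V$

(s0, baaabba, $)
  ε-move, top $: go to s1, push V$ → (s1, baaabba, V$)
  read b, top V: go to s0, push V → (s0, aaabba, V$)
  read a, top V: go to s1, push VX → (s1, aabba, VX$)
  read a, top V: go to s1, push V → (s1, abba, VX$)
  read a, top V: go to s1, push V → (s1, bba, VX$)
  read b, top V: go to s0, push V → (s0, ba, VX$)
  read b, top V: go to s0, push ε → (s0, a, X$)
  read a, top X: go to s0, push ε → (s0, ε, $)
  ε-move, top $: go to s1, push V$ → (s1, ε, V$)
All input consumed in state s1 with stack V$.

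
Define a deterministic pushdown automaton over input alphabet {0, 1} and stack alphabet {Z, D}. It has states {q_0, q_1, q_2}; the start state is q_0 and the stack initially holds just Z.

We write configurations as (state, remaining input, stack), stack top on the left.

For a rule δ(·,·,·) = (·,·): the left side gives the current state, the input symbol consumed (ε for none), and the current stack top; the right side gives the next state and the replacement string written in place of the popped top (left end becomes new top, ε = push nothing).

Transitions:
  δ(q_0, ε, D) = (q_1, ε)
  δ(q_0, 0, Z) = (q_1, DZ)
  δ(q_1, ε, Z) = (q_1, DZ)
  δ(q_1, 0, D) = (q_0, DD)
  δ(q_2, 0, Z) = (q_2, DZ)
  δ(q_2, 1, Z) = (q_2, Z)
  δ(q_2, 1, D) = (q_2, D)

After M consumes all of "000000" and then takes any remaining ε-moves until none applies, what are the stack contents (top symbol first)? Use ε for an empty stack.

(q_0, 000000, Z)
  read 0, top Z: go to q_1, push DZ → (q_1, 00000, DZ)
  read 0, top D: go to q_0, push DD → (q_0, 0000, DDZ)
  ε-move, top D: go to q_1, push ε → (q_1, 0000, DZ)
  read 0, top D: go to q_0, push DD → (q_0, 000, DDZ)
  ε-move, top D: go to q_1, push ε → (q_1, 000, DZ)
  read 0, top D: go to q_0, push DD → (q_0, 00, DDZ)
  ε-move, top D: go to q_1, push ε → (q_1, 00, DZ)
  read 0, top D: go to q_0, push DD → (q_0, 0, DDZ)
  ε-move, top D: go to q_1, push ε → (q_1, 0, DZ)
  read 0, top D: go to q_0, push DD → (q_0, ε, DDZ)
  ε-move, top D: go to q_1, push ε → (q_1, ε, DZ)
All input consumed in state q_1 with stack DZ.

DZ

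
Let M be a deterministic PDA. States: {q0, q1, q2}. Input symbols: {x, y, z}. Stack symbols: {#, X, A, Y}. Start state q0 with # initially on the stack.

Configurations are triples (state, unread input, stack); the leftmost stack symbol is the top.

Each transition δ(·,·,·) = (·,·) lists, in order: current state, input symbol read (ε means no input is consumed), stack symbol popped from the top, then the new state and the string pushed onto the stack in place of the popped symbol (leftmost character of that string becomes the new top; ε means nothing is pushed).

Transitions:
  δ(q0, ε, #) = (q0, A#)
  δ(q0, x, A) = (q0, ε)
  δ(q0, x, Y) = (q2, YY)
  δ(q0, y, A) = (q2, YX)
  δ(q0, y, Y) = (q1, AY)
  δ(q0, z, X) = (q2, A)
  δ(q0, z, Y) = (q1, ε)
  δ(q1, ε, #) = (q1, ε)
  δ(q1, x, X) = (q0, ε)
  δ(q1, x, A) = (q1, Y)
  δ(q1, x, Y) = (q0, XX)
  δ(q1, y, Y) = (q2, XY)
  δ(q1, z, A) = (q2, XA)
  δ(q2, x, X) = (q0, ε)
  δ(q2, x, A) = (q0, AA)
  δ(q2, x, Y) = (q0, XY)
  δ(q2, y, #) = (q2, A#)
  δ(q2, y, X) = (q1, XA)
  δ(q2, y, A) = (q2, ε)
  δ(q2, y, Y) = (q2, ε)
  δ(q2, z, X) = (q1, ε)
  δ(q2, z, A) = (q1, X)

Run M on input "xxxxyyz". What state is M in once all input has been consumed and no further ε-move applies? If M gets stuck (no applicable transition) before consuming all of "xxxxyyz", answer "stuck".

q1

(q0, xxxxyyz, #)
  ε-move, top #: go to q0, push A# → (q0, xxxxyyz, A#)
  read x, top A: go to q0, push ε → (q0, xxxyyz, #)
  ε-move, top #: go to q0, push A# → (q0, xxxyyz, A#)
  read x, top A: go to q0, push ε → (q0, xxyyz, #)
  ε-move, top #: go to q0, push A# → (q0, xxyyz, A#)
  read x, top A: go to q0, push ε → (q0, xyyz, #)
  ε-move, top #: go to q0, push A# → (q0, xyyz, A#)
  read x, top A: go to q0, push ε → (q0, yyz, #)
  ε-move, top #: go to q0, push A# → (q0, yyz, A#)
  read y, top A: go to q2, push YX → (q2, yz, YX#)
  read y, top Y: go to q2, push ε → (q2, z, X#)
  read z, top X: go to q1, push ε → (q1, ε, #)
  ε-move, top #: go to q1, push ε → (q1, ε, ε)
All input consumed; M is in state q1.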